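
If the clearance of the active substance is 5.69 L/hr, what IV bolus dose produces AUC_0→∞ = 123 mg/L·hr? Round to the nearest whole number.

Dose_iv = CL × AUC_0→∞
     = 5.69 × 123 = 699.87 mg

Dose = 700 mg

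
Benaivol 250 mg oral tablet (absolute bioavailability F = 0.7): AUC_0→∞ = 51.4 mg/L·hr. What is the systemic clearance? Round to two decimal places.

CL = F × Dose / AUC_0→∞
   = 0.7 × 250 / 51.4 = 3.40467 L/hr

CL = 3.40 L/hr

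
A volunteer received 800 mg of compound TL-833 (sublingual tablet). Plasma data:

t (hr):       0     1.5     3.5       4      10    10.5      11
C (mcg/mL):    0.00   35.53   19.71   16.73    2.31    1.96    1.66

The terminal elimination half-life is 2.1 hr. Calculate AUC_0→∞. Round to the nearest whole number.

Trapezoidal AUC_0→11:
  [0→1.5]: (0.00+35.53)/2 × 1.5 = 26.6475
  [1.5→3.5]: (35.53+19.71)/2 × 2 = 55.24
  [3.5→4]: (19.71+16.73)/2 × 0.5 = 9.11
  [4→10]: (16.73+2.31)/2 × 6 = 57.12
  [10→10.5]: (2.31+1.96)/2 × 0.5 = 1.0675
  [10.5→11]: (1.96+1.66)/2 × 0.5 = 0.905
  Sum = 150.09 mcg/mL·hr
k_e = ln2 / t½ = 0.693147 / 2.1 = 0.3301 hr^-1
Extrapolated tail: C_last / k_e = 1.66 / 0.3301 = 5.029
AUC_0→∞ = 150.09 + 5.029 = 155.119 mcg/mL·hr

AUC = 155 mcg/mL·hr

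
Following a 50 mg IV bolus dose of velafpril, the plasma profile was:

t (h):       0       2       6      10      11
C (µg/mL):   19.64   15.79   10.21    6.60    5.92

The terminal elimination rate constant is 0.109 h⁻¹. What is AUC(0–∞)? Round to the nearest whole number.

Trapezoidal AUC_0→11:
  [0→2]: (19.64+15.79)/2 × 2 = 35.43
  [2→6]: (15.79+10.21)/2 × 4 = 52.0
  [6→10]: (10.21+6.60)/2 × 4 = 33.62
  [10→11]: (6.60+5.92)/2 × 1 = 6.26
  Sum = 127.31 µg/mL·h
Extrapolated tail: C_last / k_e = 5.92 / 0.109 = 54.312
AUC_0→∞ = 127.31 + 54.312 = 181.622 µg/mL·h

AUC = 182 µg/mL·h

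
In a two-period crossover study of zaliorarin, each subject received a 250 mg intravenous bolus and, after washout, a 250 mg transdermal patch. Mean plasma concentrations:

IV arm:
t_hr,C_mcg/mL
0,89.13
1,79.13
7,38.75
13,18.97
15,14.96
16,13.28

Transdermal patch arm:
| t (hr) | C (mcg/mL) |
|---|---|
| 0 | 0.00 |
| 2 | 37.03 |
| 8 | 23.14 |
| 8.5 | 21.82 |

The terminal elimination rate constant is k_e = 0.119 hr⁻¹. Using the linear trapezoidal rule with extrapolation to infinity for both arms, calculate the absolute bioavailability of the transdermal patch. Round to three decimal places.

Trapezoidal AUC_0→16 (IV):
  [0→1]: (89.13+79.13)/2 × 1 = 84.13
  [1→7]: (79.13+38.75)/2 × 6 = 353.64
  [7→13]: (38.75+18.97)/2 × 6 = 173.16
  [13→15]: (18.97+14.96)/2 × 2 = 33.93
  [15→16]: (14.96+13.28)/2 × 1 = 14.12
  Sum = 658.98 mcg/mL·hr
IV tail: 13.28/0.119 = 111.597; AUC_iv,0→∞ = 658.98 + 111.597 = 770.577 mcg/mL·hr
Trapezoidal AUC_0→8.5 (transdermal patch):
  [0→2]: (0.00+37.03)/2 × 2 = 37.03
  [2→8]: (37.03+23.14)/2 × 6 = 180.51
  [8→8.5]: (23.14+21.82)/2 × 0.5 = 11.24
  Sum = 228.78 mcg/mL·hr
transdermal patch tail: 21.82/0.119 = 183.361; AUC_ev,0→∞ = 228.78 + 183.361 = 412.141 mcg/mL·hr
F = (AUC_ev/D_ev)/(AUC_iv/D_iv) = (412.141/250)/(770.577/250) = 1.648564/3.082308 = 0.5348

F = 0.535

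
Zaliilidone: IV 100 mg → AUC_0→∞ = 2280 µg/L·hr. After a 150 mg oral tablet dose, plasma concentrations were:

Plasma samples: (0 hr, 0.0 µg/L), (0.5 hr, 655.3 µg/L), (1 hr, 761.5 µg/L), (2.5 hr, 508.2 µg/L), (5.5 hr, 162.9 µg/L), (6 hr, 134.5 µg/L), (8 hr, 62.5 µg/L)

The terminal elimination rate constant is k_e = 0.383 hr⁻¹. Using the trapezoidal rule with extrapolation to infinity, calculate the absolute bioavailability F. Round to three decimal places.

F = 0.851

Trapezoidal AUC_0→8 (oral tablet):
  [0→0.5]: (0.0+655.3)/2 × 0.5 = 163.825
  [0.5→1]: (655.3+761.5)/2 × 0.5 = 354.2
  [1→2.5]: (761.5+508.2)/2 × 1.5 = 952.275
  [2.5→5.5]: (508.2+162.9)/2 × 3 = 1006.65
  [5.5→6]: (162.9+134.5)/2 × 0.5 = 74.35
  [6→8]: (134.5+62.5)/2 × 2 = 197.0
  Sum = 2748.3 µg/L·hr
Tail: C_last/k_e = 62.5/0.383 = 163.185
AUC_0→∞ (oral tablet) = 2748.3 + 163.185 = 2911.485 µg/L·hr
F = (AUC_ev/D_ev)/(AUC_iv/D_iv) = (2911.485/150)/(2280/100) = 19.4099/22.8 = 0.8513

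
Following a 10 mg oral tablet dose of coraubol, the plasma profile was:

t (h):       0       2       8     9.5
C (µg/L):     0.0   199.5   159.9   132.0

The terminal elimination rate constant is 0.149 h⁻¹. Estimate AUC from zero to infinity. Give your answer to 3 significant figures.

AUC = 2380 µg/L·h

Trapezoidal AUC_0→9.5:
  [0→2]: (0.0+199.5)/2 × 2 = 199.5
  [2→8]: (199.5+159.9)/2 × 6 = 1078.2
  [8→9.5]: (159.9+132.0)/2 × 1.5 = 218.925
  Sum = 1496.625 µg/L·h
Extrapolated tail: C_last / k_e = 132.0 / 0.149 = 885.906
AUC_0→∞ = 1496.625 + 885.906 = 2382.531 µg/L·h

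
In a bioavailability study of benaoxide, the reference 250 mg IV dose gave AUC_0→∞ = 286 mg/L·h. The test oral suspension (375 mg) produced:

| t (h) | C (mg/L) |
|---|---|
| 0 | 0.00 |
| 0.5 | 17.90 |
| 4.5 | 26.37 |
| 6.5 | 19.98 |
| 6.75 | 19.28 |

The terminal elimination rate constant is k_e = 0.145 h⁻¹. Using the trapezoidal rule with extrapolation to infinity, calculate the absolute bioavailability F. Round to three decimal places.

Trapezoidal AUC_0→6.75 (oral suspension):
  [0→0.5]: (0.00+17.90)/2 × 0.5 = 4.475
  [0.5→4.5]: (17.90+26.37)/2 × 4 = 88.54
  [4.5→6.5]: (26.37+19.98)/2 × 2 = 46.35
  [6.5→6.75]: (19.98+19.28)/2 × 0.25 = 4.9075
  Sum = 144.2725 mg/L·h
Tail: C_last/k_e = 19.28/0.145 = 132.966
AUC_0→∞ (oral suspension) = 144.2725 + 132.966 = 277.2385 mg/L·h
F = (AUC_ev/D_ev)/(AUC_iv/D_iv) = (277.2385/375)/(286/250) = 0.739303/1.144 = 0.6462

F = 0.646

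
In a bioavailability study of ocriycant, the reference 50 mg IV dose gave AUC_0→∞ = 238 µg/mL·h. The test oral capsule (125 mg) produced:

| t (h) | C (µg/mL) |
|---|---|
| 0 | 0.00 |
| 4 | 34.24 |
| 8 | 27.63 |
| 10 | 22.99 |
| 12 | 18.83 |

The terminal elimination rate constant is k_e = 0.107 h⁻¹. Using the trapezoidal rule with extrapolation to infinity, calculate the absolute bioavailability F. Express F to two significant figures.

Trapezoidal AUC_0→12 (oral capsule):
  [0→4]: (0.00+34.24)/2 × 4 = 68.48
  [4→8]: (34.24+27.63)/2 × 4 = 123.74
  [8→10]: (27.63+22.99)/2 × 2 = 50.62
  [10→12]: (22.99+18.83)/2 × 2 = 41.82
  Sum = 284.66 µg/mL·h
Tail: C_last/k_e = 18.83/0.107 = 175.981
AUC_0→∞ (oral capsule) = 284.66 + 175.981 = 460.641 µg/mL·h
F = (AUC_ev/D_ev)/(AUC_iv/D_iv) = (460.641/125)/(238/50) = 3.685128/4.76 = 0.7742

F = 0.77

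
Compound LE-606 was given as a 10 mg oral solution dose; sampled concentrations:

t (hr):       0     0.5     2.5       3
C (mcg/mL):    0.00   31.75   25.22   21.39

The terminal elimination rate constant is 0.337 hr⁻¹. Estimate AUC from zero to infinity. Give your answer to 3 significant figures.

Trapezoidal AUC_0→3:
  [0→0.5]: (0.00+31.75)/2 × 0.5 = 7.9375
  [0.5→2.5]: (31.75+25.22)/2 × 2 = 56.97
  [2.5→3]: (25.22+21.39)/2 × 0.5 = 11.6525
  Sum = 76.56 mcg/mL·hr
Extrapolated tail: C_last / k_e = 21.39 / 0.337 = 63.472
AUC_0→∞ = 76.56 + 63.472 = 140.032 mcg/mL·hr

AUC = 140 mcg/mL·hr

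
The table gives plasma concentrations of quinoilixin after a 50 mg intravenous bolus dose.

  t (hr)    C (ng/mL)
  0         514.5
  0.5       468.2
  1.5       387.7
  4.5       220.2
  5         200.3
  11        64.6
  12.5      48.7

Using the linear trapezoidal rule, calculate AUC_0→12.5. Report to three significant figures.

AUC = 2570 ng/mL·hr

Trapezoidal AUC_0→12.5:
  [0→0.5]: (514.5+468.2)/2 × 0.5 = 245.675
  [0.5→1.5]: (468.2+387.7)/2 × 1 = 427.95
  [1.5→4.5]: (387.7+220.2)/2 × 3 = 911.85
  [4.5→5]: (220.2+200.3)/2 × 0.5 = 105.125
  [5→11]: (200.3+64.6)/2 × 6 = 794.7
  [11→12.5]: (64.6+48.7)/2 × 1.5 = 84.975
  Sum = 2570.275 ng/mL·hr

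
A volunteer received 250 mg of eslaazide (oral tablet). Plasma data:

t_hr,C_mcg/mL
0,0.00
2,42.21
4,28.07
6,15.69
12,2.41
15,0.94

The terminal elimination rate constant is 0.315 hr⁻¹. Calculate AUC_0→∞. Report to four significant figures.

Trapezoidal AUC_0→15:
  [0→2]: (0.00+42.21)/2 × 2 = 42.21
  [2→4]: (42.21+28.07)/2 × 2 = 70.28
  [4→6]: (28.07+15.69)/2 × 2 = 43.76
  [6→12]: (15.69+2.41)/2 × 6 = 54.3
  [12→15]: (2.41+0.94)/2 × 3 = 5.025
  Sum = 215.575 mcg/mL·hr
Extrapolated tail: C_last / k_e = 0.94 / 0.315 = 2.984
AUC_0→∞ = 215.575 + 2.984 = 218.559 mcg/mL·hr

AUC = 218.6 mcg/mL·hr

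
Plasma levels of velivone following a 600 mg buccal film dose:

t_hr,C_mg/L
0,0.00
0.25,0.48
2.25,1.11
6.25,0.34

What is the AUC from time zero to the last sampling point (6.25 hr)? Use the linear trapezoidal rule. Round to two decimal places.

Trapezoidal AUC_0→6.25:
  [0→0.25]: (0.00+0.48)/2 × 0.25 = 0.06
  [0.25→2.25]: (0.48+1.11)/2 × 2 = 1.59
  [2.25→6.25]: (1.11+0.34)/2 × 4 = 2.9
  Sum = 4.55 mg/L·hr

AUC = 4.55 mg/L·hr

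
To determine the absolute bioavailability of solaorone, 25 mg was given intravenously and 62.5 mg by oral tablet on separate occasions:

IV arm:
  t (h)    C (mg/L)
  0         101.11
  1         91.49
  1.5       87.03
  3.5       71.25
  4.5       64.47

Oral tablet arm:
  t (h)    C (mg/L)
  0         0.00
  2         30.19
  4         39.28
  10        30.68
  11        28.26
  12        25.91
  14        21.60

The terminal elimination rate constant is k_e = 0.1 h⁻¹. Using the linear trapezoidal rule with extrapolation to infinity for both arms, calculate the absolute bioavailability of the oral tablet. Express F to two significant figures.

Trapezoidal AUC_0→4.5 (IV):
  [0→1]: (101.11+91.49)/2 × 1 = 96.3
  [1→1.5]: (91.49+87.03)/2 × 0.5 = 44.63
  [1.5→3.5]: (87.03+71.25)/2 × 2 = 158.28
  [3.5→4.5]: (71.25+64.47)/2 × 1 = 67.86
  Sum = 367.07 mg/L·h
IV tail: 64.47/0.1 = 644.700; AUC_iv,0→∞ = 367.07 + 644.700 = 1011.77 mg/L·h
Trapezoidal AUC_0→14 (oral tablet):
  [0→2]: (0.00+30.19)/2 × 2 = 30.19
  [2→4]: (30.19+39.28)/2 × 2 = 69.47
  [4→10]: (39.28+30.68)/2 × 6 = 209.88
  [10→11]: (30.68+28.26)/2 × 1 = 29.47
  [11→12]: (28.26+25.91)/2 × 1 = 27.085
  [12→14]: (25.91+21.60)/2 × 2 = 47.51
  Sum = 413.605 mg/L·h
oral tablet tail: 21.60/0.1 = 216.000; AUC_ev,0→∞ = 413.605 + 216.000 = 629.605 mg/L·h
F = (AUC_ev/D_ev)/(AUC_iv/D_iv) = (629.605/62.5)/(1011.77/25) = 10.07368/40.4708 = 0.2489

F = 0.25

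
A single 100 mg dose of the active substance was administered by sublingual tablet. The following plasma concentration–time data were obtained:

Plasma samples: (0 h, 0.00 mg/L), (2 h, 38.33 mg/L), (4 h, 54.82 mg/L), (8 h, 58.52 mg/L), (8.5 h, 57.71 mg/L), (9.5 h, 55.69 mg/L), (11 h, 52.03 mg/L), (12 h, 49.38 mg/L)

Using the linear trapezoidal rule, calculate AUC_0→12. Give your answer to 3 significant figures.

Trapezoidal AUC_0→12:
  [0→2]: (0.00+38.33)/2 × 2 = 38.33
  [2→4]: (38.33+54.82)/2 × 2 = 93.15
  [4→8]: (54.82+58.52)/2 × 4 = 226.68
  [8→8.5]: (58.52+57.71)/2 × 0.5 = 29.0575
  [8.5→9.5]: (57.71+55.69)/2 × 1 = 56.7
  [9.5→11]: (55.69+52.03)/2 × 1.5 = 80.79
  [11→12]: (52.03+49.38)/2 × 1 = 50.705
  Sum = 575.4125 mg/L·h

AUC = 575 mg/L·h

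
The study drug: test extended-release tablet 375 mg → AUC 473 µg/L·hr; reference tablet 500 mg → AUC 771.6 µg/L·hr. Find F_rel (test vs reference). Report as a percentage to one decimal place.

F_rel = (AUC_test/D_test) / (AUC_ref/D_ref)
      = (473/375) / (771.6/500)
      = 1.26133 / 1.5432 = 0.8173 = 81.73%

F_rel = 81.7%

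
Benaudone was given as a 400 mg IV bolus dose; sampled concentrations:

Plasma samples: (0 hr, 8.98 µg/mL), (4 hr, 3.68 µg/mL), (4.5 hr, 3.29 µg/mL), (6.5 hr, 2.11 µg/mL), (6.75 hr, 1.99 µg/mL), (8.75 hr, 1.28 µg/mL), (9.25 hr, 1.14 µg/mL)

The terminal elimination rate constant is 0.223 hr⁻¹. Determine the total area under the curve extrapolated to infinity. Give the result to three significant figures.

Trapezoidal AUC_0→9.25:
  [0→4]: (8.98+3.68)/2 × 4 = 25.32
  [4→4.5]: (3.68+3.29)/2 × 0.5 = 1.7425
  [4.5→6.5]: (3.29+2.11)/2 × 2 = 5.4
  [6.5→6.75]: (2.11+1.99)/2 × 0.25 = 0.5125
  [6.75→8.75]: (1.99+1.28)/2 × 2 = 3.27
  [8.75→9.25]: (1.28+1.14)/2 × 0.5 = 0.605
  Sum = 36.85 µg/mL·hr
Extrapolated tail: C_last / k_e = 1.14 / 0.223 = 5.112
AUC_0→∞ = 36.85 + 5.112 = 41.962 µg/mL·hr

AUC = 42.0 µg/mL·hr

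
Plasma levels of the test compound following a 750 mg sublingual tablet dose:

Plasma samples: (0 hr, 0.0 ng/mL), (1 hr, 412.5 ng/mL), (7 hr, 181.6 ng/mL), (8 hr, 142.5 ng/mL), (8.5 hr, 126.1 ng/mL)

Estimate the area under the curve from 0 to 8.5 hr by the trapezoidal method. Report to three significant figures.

AUC = 2220 ng/mL·hr

Trapezoidal AUC_0→8.5:
  [0→1]: (0.0+412.5)/2 × 1 = 206.25
  [1→7]: (412.5+181.6)/2 × 6 = 1782.3
  [7→8]: (181.6+142.5)/2 × 1 = 162.05
  [8→8.5]: (142.5+126.1)/2 × 0.5 = 67.15
  Sum = 2217.75 ng/mL·hr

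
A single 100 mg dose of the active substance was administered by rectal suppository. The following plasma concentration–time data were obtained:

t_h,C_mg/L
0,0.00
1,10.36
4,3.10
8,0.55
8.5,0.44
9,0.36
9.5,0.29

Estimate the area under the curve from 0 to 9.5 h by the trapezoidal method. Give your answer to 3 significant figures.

Trapezoidal AUC_0→9.5:
  [0→1]: (0.00+10.36)/2 × 1 = 5.18
  [1→4]: (10.36+3.10)/2 × 3 = 20.19
  [4→8]: (3.10+0.55)/2 × 4 = 7.3
  [8→8.5]: (0.55+0.44)/2 × 0.5 = 0.2475
  [8.5→9]: (0.44+0.36)/2 × 0.5 = 0.2
  [9→9.5]: (0.36+0.29)/2 × 0.5 = 0.1625
  Sum = 33.28 mg/L·h

AUC = 33.3 mg/L·h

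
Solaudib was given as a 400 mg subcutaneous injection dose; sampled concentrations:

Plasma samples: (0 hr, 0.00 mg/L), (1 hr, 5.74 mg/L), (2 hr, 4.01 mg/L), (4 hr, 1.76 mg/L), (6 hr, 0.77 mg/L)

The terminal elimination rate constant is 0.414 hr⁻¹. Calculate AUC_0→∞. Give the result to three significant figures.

Trapezoidal AUC_0→6:
  [0→1]: (0.00+5.74)/2 × 1 = 2.87
  [1→2]: (5.74+4.01)/2 × 1 = 4.875
  [2→4]: (4.01+1.76)/2 × 2 = 5.77
  [4→6]: (1.76+0.77)/2 × 2 = 2.53
  Sum = 16.045 mg/L·hr
Extrapolated tail: C_last / k_e = 0.77 / 0.414 = 1.860
AUC_0→∞ = 16.045 + 1.860 = 17.905 mg/L·hr

AUC = 17.9 mg/L·hr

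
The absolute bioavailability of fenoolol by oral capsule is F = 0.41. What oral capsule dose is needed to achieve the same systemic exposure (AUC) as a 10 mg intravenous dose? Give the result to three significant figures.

For equal systemic exposure: F × D_ev = D_iv
D_ev = D_iv / F = 10 / 0.41 = 24.3902 mg

D_oral = 24.4 mg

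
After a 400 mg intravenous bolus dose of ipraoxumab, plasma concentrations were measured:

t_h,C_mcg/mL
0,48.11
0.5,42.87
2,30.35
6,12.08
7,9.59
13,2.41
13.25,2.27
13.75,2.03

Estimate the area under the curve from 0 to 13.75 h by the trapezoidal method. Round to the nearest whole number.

AUC = 211 mcg/mL·h

Trapezoidal AUC_0→13.75:
  [0→0.5]: (48.11+42.87)/2 × 0.5 = 22.745
  [0.5→2]: (42.87+30.35)/2 × 1.5 = 54.915
  [2→6]: (30.35+12.08)/2 × 4 = 84.86
  [6→7]: (12.08+9.59)/2 × 1 = 10.835
  [7→13]: (9.59+2.41)/2 × 6 = 36.0
  [13→13.25]: (2.41+2.27)/2 × 0.25 = 0.585
  [13.25→13.75]: (2.27+2.03)/2 × 0.5 = 1.075
  Sum = 211.015 mcg/mL·h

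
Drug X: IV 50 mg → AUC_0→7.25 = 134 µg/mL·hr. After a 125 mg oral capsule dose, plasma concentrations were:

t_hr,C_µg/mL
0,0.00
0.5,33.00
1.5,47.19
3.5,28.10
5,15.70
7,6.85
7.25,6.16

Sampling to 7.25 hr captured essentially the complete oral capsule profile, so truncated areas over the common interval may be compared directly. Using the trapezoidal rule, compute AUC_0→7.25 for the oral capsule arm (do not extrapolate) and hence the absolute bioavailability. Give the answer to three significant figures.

Trapezoidal AUC_0→7.25 (oral capsule):
  [0→0.5]: (0.00+33.00)/2 × 0.5 = 8.25
  [0.5→1.5]: (33.00+47.19)/2 × 1 = 40.095
  [1.5→3.5]: (47.19+28.10)/2 × 2 = 75.29
  [3.5→5]: (28.10+15.70)/2 × 1.5 = 32.85
  [5→7]: (15.70+6.85)/2 × 2 = 22.55
  [7→7.25]: (6.85+6.16)/2 × 0.25 = 1.62625
  Sum = 180.66125 µg/mL·hr
F = (AUC_ev/D_ev)/(AUC_iv/D_iv) = (180.66125/125)/(134/50) = 1.44529/2.68 = 0.5393

F = 0.539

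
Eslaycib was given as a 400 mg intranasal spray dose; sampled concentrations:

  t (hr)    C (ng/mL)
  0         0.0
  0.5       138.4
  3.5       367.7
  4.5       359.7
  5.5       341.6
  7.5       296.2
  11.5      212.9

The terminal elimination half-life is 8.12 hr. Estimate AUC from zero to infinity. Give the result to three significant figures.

AUC = 5660 ng/mL·hr

Trapezoidal AUC_0→11.5:
  [0→0.5]: (0.0+138.4)/2 × 0.5 = 34.6
  [0.5→3.5]: (138.4+367.7)/2 × 3 = 759.15
  [3.5→4.5]: (367.7+359.7)/2 × 1 = 363.7
  [4.5→5.5]: (359.7+341.6)/2 × 1 = 350.65
  [5.5→7.5]: (341.6+296.2)/2 × 2 = 637.8
  [7.5→11.5]: (296.2+212.9)/2 × 4 = 1018.2
  Sum = 3164.1 ng/mL·hr
k_e = ln2 / t½ = 0.693147 / 8.12 = 0.0854 hr^-1
Extrapolated tail: C_last / k_e = 212.9 / 0.0854 = 2492.974
AUC_0→∞ = 3164.1 + 2492.974 = 5657.074 ng/mL·hr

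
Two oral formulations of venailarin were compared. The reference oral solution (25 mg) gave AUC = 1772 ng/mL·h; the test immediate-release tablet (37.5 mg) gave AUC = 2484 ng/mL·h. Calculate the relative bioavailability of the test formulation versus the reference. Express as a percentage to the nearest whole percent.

F_rel = 93%

F_rel = (AUC_test/D_test) / (AUC_ref/D_ref)
      = (2484/37.5) / (1772/25)
      = 66.24 / 70.88 = 0.9345 = 93.45%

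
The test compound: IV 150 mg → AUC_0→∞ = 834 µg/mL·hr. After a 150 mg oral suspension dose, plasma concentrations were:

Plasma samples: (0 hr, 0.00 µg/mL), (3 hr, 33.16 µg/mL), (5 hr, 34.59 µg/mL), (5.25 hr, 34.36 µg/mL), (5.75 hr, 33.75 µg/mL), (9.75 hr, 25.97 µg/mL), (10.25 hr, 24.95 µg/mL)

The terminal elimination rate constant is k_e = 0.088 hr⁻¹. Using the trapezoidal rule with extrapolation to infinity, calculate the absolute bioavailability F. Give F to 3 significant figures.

Trapezoidal AUC_0→10.25 (oral suspension):
  [0→3]: (0.00+33.16)/2 × 3 = 49.74
  [3→5]: (33.16+34.59)/2 × 2 = 67.75
  [5→5.25]: (34.59+34.36)/2 × 0.25 = 8.61875
  [5.25→5.75]: (34.36+33.75)/2 × 0.5 = 17.0275
  [5.75→9.75]: (33.75+25.97)/2 × 4 = 119.44
  [9.75→10.25]: (25.97+24.95)/2 × 0.5 = 12.73
  Sum = 275.30625 µg/mL·hr
Tail: C_last/k_e = 24.95/0.088 = 283.523
AUC_0→∞ (oral suspension) = 275.30625 + 283.523 = 558.82925 µg/mL·hr
F = (AUC_ev/D_ev)/(AUC_iv/D_iv) = (558.82925/150)/(834/150) = 3.72553/5.56 = 0.6701

F = 0.670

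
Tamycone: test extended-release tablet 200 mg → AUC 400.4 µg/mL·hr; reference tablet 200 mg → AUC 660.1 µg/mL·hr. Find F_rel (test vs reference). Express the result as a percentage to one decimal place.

F_rel = 60.7%

F_rel = (AUC_test/D_test) / (AUC_ref/D_ref)
      = (400.4/200) / (660.1/200)
      = 2.002 / 3.3005 = 0.6066 = 60.66%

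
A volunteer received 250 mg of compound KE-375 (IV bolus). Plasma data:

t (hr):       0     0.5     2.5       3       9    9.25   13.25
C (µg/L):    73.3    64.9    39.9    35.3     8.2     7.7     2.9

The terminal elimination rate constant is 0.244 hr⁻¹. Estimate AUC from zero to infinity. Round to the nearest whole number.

AUC = 324 µg/L·hr

Trapezoidal AUC_0→13.25:
  [0→0.5]: (73.3+64.9)/2 × 0.5 = 34.55
  [0.5→2.5]: (64.9+39.9)/2 × 2 = 104.8
  [2.5→3]: (39.9+35.3)/2 × 0.5 = 18.8
  [3→9]: (35.3+8.2)/2 × 6 = 130.5
  [9→9.25]: (8.2+7.7)/2 × 0.25 = 1.9875
  [9.25→13.25]: (7.7+2.9)/2 × 4 = 21.2
  Sum = 311.8375 µg/L·hr
Extrapolated tail: C_last / k_e = 2.9 / 0.244 = 11.885
AUC_0→∞ = 311.8375 + 11.885 = 323.7225 µg/L·hr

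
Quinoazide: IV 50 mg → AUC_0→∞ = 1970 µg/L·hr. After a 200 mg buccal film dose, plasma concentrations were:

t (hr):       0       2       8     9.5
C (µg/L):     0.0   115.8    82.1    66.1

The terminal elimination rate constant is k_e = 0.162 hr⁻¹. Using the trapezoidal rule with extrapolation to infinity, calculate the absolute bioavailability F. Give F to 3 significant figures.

Trapezoidal AUC_0→9.5 (buccal film):
  [0→2]: (0.0+115.8)/2 × 2 = 115.8
  [2→8]: (115.8+82.1)/2 × 6 = 593.7
  [8→9.5]: (82.1+66.1)/2 × 1.5 = 111.15
  Sum = 820.65 µg/L·hr
Tail: C_last/k_e = 66.1/0.162 = 408.025
AUC_0→∞ (buccal film) = 820.65 + 408.025 = 1228.675 µg/L·hr
F = (AUC_ev/D_ev)/(AUC_iv/D_iv) = (1228.675/200)/(1970/50) = 6.143375/39.4 = 0.1559

F = 0.156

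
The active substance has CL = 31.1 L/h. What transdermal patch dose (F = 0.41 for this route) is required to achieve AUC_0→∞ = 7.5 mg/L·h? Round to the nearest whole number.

Dose = CL × AUC_0→∞ / F
     = 31.1 × 7.5 / 0.41 = 568.902 mg

Dose = 569 mg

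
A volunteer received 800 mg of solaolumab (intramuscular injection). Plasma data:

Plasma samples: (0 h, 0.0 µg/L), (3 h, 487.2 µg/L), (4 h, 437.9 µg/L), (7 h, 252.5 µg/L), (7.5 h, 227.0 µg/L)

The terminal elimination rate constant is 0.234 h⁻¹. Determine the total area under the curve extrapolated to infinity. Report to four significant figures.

Trapezoidal AUC_0→7.5:
  [0→3]: (0.0+487.2)/2 × 3 = 730.8
  [3→4]: (487.2+437.9)/2 × 1 = 462.55
  [4→7]: (437.9+252.5)/2 × 3 = 1035.6
  [7→7.5]: (252.5+227.0)/2 × 0.5 = 119.875
  Sum = 2348.825 µg/L·h
Extrapolated tail: C_last / k_e = 227.0 / 0.234 = 970.085
AUC_0→∞ = 2348.825 + 970.085 = 3318.91 µg/L·h

AUC = 3319 µg/L·h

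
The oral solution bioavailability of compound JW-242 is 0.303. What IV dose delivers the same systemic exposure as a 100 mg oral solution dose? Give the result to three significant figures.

D_iv = 30.3 mg

Systemic exposure from an extravascular dose = F × D_ev, so the equivalent IV dose is F × D_ev.
D_iv = F × D_ev = 0.303 × 100 = 30.3 mg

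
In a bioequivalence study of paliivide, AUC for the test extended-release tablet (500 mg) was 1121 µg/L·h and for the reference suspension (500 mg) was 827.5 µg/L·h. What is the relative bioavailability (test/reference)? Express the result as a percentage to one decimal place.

F_rel = (AUC_test/D_test) / (AUC_ref/D_ref)
      = (1121/500) / (827.5/500)
      = 2.242 / 1.655 = 1.3547 = 135.47%

F_rel = 135.5%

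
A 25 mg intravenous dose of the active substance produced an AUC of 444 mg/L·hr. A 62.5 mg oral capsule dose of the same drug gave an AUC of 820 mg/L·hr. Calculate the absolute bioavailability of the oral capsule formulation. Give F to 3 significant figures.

F = (AUC_ev / D_ev) / (AUC_iv / D_iv)
  = (820/62.5) / (444/25)
  = 13.12 / 17.76 = 0.7387

F = 0.739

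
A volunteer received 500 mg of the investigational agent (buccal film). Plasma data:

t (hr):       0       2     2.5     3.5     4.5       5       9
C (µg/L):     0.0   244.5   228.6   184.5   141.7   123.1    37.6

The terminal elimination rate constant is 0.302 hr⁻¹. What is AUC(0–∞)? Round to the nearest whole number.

AUC = 1245 µg/L·hr

Trapezoidal AUC_0→9:
  [0→2]: (0.0+244.5)/2 × 2 = 244.5
  [2→2.5]: (244.5+228.6)/2 × 0.5 = 118.275
  [2.5→3.5]: (228.6+184.5)/2 × 1 = 206.55
  [3.5→4.5]: (184.5+141.7)/2 × 1 = 163.1
  [4.5→5]: (141.7+123.1)/2 × 0.5 = 66.2
  [5→9]: (123.1+37.6)/2 × 4 = 321.4
  Sum = 1120.025 µg/L·hr
Extrapolated tail: C_last / k_e = 37.6 / 0.302 = 124.503
AUC_0→∞ = 1120.025 + 124.503 = 1244.528 µg/L·hr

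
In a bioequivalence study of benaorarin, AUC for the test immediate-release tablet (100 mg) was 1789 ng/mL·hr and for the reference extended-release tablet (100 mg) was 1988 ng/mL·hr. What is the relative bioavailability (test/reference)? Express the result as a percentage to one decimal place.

F_rel = 90.0%

F_rel = (AUC_test/D_test) / (AUC_ref/D_ref)
      = (1789/100) / (1988/100)
      = 17.89 / 19.88 = 0.8999 = 89.99%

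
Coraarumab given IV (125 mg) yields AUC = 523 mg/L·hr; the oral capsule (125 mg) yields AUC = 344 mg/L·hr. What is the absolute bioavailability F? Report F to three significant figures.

F = (AUC_ev / D_ev) / (AUC_iv / D_iv)
  = (344/125) / (523/125)
  = 2.752 / 4.184 = 0.6577

F = 0.658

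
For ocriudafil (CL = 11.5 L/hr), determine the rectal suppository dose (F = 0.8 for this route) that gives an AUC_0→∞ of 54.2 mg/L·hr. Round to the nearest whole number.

Dose = CL × AUC_0→∞ / F
     = 11.5 × 54.2 / 0.8 = 779.125 mg

Dose = 779 mg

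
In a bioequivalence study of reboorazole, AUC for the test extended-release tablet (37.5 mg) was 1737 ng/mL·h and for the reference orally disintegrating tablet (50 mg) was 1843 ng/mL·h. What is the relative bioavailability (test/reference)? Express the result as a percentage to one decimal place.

F_rel = (AUC_test/D_test) / (AUC_ref/D_ref)
      = (1737/37.5) / (1843/50)
      = 46.32 / 36.86 = 1.2566 = 125.66%

F_rel = 125.7%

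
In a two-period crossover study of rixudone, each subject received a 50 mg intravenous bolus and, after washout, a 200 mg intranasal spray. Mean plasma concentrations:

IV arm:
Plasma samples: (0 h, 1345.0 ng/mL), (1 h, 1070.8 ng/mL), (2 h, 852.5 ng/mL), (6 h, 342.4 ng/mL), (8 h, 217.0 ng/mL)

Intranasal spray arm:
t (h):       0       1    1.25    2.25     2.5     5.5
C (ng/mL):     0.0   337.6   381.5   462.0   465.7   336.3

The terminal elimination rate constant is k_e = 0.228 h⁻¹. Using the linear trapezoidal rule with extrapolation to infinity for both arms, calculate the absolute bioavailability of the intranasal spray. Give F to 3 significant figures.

F = 0.143

Trapezoidal AUC_0→8 (IV):
  [0→1]: (1345.0+1070.8)/2 × 1 = 1207.9
  [1→2]: (1070.8+852.5)/2 × 1 = 961.65
  [2→6]: (852.5+342.4)/2 × 4 = 2389.8
  [6→8]: (342.4+217.0)/2 × 2 = 559.4
  Sum = 5118.75 ng/mL·h
IV tail: 217.0/0.228 = 951.754; AUC_iv,0→∞ = 5118.75 + 951.754 = 6070.504 ng/mL·h
Trapezoidal AUC_0→5.5 (intranasal spray):
  [0→1]: (0.0+337.6)/2 × 1 = 168.8
  [1→1.25]: (337.6+381.5)/2 × 0.25 = 89.8875
  [1.25→2.25]: (381.5+462.0)/2 × 1 = 421.75
  [2.25→2.5]: (462.0+465.7)/2 × 0.25 = 115.9625
  [2.5→5.5]: (465.7+336.3)/2 × 3 = 1203.0
  Sum = 1999.4 ng/mL·h
intranasal spray tail: 336.3/0.228 = 1475.000; AUC_ev,0→∞ = 1999.4 + 1475.000 = 3474.4 ng/mL·h
F = (AUC_ev/D_ev)/(AUC_iv/D_iv) = (3474.4/200)/(6070.504/50) = 17.372/121.41008 = 0.1431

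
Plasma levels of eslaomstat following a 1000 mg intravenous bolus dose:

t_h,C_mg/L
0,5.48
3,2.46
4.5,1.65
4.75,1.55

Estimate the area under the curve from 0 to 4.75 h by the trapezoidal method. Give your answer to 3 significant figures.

Trapezoidal AUC_0→4.75:
  [0→3]: (5.48+2.46)/2 × 3 = 11.91
  [3→4.5]: (2.46+1.65)/2 × 1.5 = 3.0825
  [4.5→4.75]: (1.65+1.55)/2 × 0.25 = 0.4
  Sum = 15.3925 mg/L·h

AUC = 15.4 mg/L·h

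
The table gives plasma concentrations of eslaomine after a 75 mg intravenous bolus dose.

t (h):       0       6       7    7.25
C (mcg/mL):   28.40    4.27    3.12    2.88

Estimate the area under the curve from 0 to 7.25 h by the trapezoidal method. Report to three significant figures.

AUC = 102 mcg/mL·h

Trapezoidal AUC_0→7.25:
  [0→6]: (28.40+4.27)/2 × 6 = 98.01
  [6→7]: (4.27+3.12)/2 × 1 = 3.695
  [7→7.25]: (3.12+2.88)/2 × 0.25 = 0.75
  Sum = 102.455 mcg/mL·h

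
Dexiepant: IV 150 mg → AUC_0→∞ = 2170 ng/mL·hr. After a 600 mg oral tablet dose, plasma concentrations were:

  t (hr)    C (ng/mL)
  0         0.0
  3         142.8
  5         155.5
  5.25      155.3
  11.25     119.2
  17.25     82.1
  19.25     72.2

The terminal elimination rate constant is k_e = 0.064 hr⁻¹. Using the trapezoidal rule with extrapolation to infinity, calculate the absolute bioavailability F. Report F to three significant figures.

F = 0.376

Trapezoidal AUC_0→19.25 (oral tablet):
  [0→3]: (0.0+142.8)/2 × 3 = 214.2
  [3→5]: (142.8+155.5)/2 × 2 = 298.3
  [5→5.25]: (155.5+155.3)/2 × 0.25 = 38.85
  [5.25→11.25]: (155.3+119.2)/2 × 6 = 823.5
  [11.25→17.25]: (119.2+82.1)/2 × 6 = 603.9
  [17.25→19.25]: (82.1+72.2)/2 × 2 = 154.3
  Sum = 2133.05 ng/mL·hr
Tail: C_last/k_e = 72.2/0.064 = 1128.125
AUC_0→∞ (oral tablet) = 2133.05 + 1128.125 = 3261.175 ng/mL·hr
F = (AUC_ev/D_ev)/(AUC_iv/D_iv) = (3261.175/600)/(2170/150) = 5.43529/14.4667 = 0.3757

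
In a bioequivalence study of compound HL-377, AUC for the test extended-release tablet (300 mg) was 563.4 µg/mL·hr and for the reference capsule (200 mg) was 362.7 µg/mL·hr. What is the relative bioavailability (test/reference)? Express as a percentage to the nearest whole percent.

F_rel = 104%

F_rel = (AUC_test/D_test) / (AUC_ref/D_ref)
      = (563.4/300) / (362.7/200)
      = 1.878 / 1.8135 = 1.0356 = 103.56%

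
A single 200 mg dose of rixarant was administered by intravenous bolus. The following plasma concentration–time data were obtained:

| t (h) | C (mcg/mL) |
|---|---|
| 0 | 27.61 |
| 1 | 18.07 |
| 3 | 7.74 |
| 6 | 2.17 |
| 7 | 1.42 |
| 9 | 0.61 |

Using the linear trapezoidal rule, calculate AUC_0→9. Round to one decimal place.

Trapezoidal AUC_0→9:
  [0→1]: (27.61+18.07)/2 × 1 = 22.84
  [1→3]: (18.07+7.74)/2 × 2 = 25.81
  [3→6]: (7.74+2.17)/2 × 3 = 14.865
  [6→7]: (2.17+1.42)/2 × 1 = 1.795
  [7→9]: (1.42+0.61)/2 × 2 = 2.03
  Sum = 67.34 mcg/mL·h

AUC = 67.3 mcg/mL·h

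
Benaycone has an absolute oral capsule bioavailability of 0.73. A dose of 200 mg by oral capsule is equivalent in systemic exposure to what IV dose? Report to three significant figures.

Systemic exposure from an extravascular dose = F × D_ev, so the equivalent IV dose is F × D_ev.
D_iv = F × D_ev = 0.73 × 200 = 146 mg

D_iv = 146 mg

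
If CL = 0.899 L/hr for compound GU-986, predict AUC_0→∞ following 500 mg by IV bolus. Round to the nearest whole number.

AUC = 556 mg/L·hr

AUC_0→∞ = Dose_iv / CL
        = 500 / 0.899 = 556.174 mg/L·hr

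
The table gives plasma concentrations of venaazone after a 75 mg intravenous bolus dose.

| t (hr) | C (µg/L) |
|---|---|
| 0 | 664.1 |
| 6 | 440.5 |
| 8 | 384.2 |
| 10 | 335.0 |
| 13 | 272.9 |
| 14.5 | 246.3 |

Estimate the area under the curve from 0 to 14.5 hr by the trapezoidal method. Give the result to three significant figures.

Trapezoidal AUC_0→14.5:
  [0→6]: (664.1+440.5)/2 × 6 = 3313.8
  [6→8]: (440.5+384.2)/2 × 2 = 824.7
  [8→10]: (384.2+335.0)/2 × 2 = 719.2
  [10→13]: (335.0+272.9)/2 × 3 = 911.85
  [13→14.5]: (272.9+246.3)/2 × 1.5 = 389.4
  Sum = 6158.95 µg/L·hr

AUC = 6160 µg/L·hr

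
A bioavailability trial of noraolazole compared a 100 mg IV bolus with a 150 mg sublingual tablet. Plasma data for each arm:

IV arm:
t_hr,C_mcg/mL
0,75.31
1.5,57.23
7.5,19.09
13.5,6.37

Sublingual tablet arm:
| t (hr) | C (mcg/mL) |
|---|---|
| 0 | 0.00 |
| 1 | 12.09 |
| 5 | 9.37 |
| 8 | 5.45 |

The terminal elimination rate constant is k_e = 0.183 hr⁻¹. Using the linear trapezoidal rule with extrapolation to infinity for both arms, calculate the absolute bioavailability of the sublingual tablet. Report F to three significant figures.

Trapezoidal AUC_0→13.5 (IV):
  [0→1.5]: (75.31+57.23)/2 × 1.5 = 99.405
  [1.5→7.5]: (57.23+19.09)/2 × 6 = 228.96
  [7.5→13.5]: (19.09+6.37)/2 × 6 = 76.38
  Sum = 404.745 mcg/mL·hr
IV tail: 6.37/0.183 = 34.809; AUC_iv,0→∞ = 404.745 + 34.809 = 439.554 mcg/mL·hr
Trapezoidal AUC_0→8 (sublingual tablet):
  [0→1]: (0.00+12.09)/2 × 1 = 6.045
  [1→5]: (12.09+9.37)/2 × 4 = 42.92
  [5→8]: (9.37+5.45)/2 × 3 = 22.23
  Sum = 71.195 mcg/mL·hr
sublingual tablet tail: 5.45/0.183 = 29.781; AUC_ev,0→∞ = 71.195 + 29.781 = 100.976 mcg/mL·hr
F = (AUC_ev/D_ev)/(AUC_iv/D_iv) = (100.976/150)/(439.554/100) = 0.673173/4.39554 = 0.1531

F = 0.153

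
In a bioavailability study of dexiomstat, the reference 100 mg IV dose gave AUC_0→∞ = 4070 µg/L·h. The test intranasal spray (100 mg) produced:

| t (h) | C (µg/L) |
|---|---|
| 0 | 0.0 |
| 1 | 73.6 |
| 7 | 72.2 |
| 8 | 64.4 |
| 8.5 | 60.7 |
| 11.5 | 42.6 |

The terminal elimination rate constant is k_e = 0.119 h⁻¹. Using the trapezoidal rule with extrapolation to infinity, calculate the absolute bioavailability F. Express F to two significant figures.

F = 0.27

Trapezoidal AUC_0→11.5 (intranasal spray):
  [0→1]: (0.0+73.6)/2 × 1 = 36.8
  [1→7]: (73.6+72.2)/2 × 6 = 437.4
  [7→8]: (72.2+64.4)/2 × 1 = 68.3
  [8→8.5]: (64.4+60.7)/2 × 0.5 = 31.275
  [8.5→11.5]: (60.7+42.6)/2 × 3 = 154.95
  Sum = 728.725 µg/L·h
Tail: C_last/k_e = 42.6/0.119 = 357.983
AUC_0→∞ (intranasal spray) = 728.725 + 357.983 = 1086.708 µg/L·h
F = (AUC_ev/D_ev)/(AUC_iv/D_iv) = (1086.708/100)/(4070/100) = 10.86708/40.7 = 0.2670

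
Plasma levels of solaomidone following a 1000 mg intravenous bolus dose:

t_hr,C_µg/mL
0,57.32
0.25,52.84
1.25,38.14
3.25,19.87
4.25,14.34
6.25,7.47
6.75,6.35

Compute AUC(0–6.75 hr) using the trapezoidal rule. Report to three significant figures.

Trapezoidal AUC_0→6.75:
  [0→0.25]: (57.32+52.84)/2 × 0.25 = 13.77
  [0.25→1.25]: (52.84+38.14)/2 × 1 = 45.49
  [1.25→3.25]: (38.14+19.87)/2 × 2 = 58.01
  [3.25→4.25]: (19.87+14.34)/2 × 1 = 17.105
  [4.25→6.25]: (14.34+7.47)/2 × 2 = 21.81
  [6.25→6.75]: (7.47+6.35)/2 × 0.5 = 3.455
  Sum = 159.64 µg/mL·hr

AUC = 160 µg/mL·hr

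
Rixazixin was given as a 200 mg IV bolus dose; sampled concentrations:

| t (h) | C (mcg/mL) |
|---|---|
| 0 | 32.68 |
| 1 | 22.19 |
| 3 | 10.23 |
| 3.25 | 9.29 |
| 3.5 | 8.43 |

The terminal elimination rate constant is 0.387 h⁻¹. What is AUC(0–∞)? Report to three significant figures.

AUC = 86.3 mcg/mL·h

Trapezoidal AUC_0→3.5:
  [0→1]: (32.68+22.19)/2 × 1 = 27.435
  [1→3]: (22.19+10.23)/2 × 2 = 32.42
  [3→3.25]: (10.23+9.29)/2 × 0.25 = 2.44
  [3.25→3.5]: (9.29+8.43)/2 × 0.25 = 2.215
  Sum = 64.51 mcg/mL·h
Extrapolated tail: C_last / k_e = 8.43 / 0.387 = 21.783
AUC_0→∞ = 64.51 + 21.783 = 86.293 mcg/mL·h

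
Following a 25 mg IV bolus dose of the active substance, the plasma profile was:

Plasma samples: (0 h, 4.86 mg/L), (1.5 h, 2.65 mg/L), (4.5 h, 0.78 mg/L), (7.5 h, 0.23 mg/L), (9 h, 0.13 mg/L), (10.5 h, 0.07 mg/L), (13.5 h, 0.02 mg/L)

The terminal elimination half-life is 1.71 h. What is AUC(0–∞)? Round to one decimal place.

Trapezoidal AUC_0→13.5:
  [0→1.5]: (4.86+2.65)/2 × 1.5 = 5.6325
  [1.5→4.5]: (2.65+0.78)/2 × 3 = 5.145
  [4.5→7.5]: (0.78+0.23)/2 × 3 = 1.515
  [7.5→9]: (0.23+0.13)/2 × 1.5 = 0.27
  [9→10.5]: (0.13+0.07)/2 × 1.5 = 0.15
  [10.5→13.5]: (0.07+0.02)/2 × 3 = 0.135
  Sum = 12.8475 mg/L·h
k_e = ln2 / t½ = 0.693147 / 1.71 = 0.4053 h^-1
Extrapolated tail: C_last / k_e = 0.02 / 0.4053 = 0.049
AUC_0→∞ = 12.8475 + 0.049 = 12.8965 mg/L·h

AUC = 12.9 mg/L·h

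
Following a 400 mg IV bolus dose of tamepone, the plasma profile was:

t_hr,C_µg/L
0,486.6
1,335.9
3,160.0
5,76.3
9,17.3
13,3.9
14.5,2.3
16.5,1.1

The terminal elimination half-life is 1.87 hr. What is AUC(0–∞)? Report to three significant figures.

Trapezoidal AUC_0→16.5:
  [0→1]: (486.6+335.9)/2 × 1 = 411.25
  [1→3]: (335.9+160.0)/2 × 2 = 495.9
  [3→5]: (160.0+76.3)/2 × 2 = 236.3
  [5→9]: (76.3+17.3)/2 × 4 = 187.2
  [9→13]: (17.3+3.9)/2 × 4 = 42.4
  [13→14.5]: (3.9+2.3)/2 × 1.5 = 4.65
  [14.5→16.5]: (2.3+1.1)/2 × 2 = 3.4
  Sum = 1381.1 µg/L·hr
k_e = ln2 / t½ = 0.693147 / 1.87 = 0.3707 hr^-1
Extrapolated tail: C_last / k_e = 1.1 / 0.3707 = 2.967
AUC_0→∞ = 1381.1 + 2.967 = 1384.067 µg/L·hr

AUC = 1380 µg/L·hr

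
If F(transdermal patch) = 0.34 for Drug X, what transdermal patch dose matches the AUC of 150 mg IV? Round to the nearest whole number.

D_transdermal = 441 mg

For equal systemic exposure: F × D_ev = D_iv
D_ev = D_iv / F = 150 / 0.34 = 441.176 mg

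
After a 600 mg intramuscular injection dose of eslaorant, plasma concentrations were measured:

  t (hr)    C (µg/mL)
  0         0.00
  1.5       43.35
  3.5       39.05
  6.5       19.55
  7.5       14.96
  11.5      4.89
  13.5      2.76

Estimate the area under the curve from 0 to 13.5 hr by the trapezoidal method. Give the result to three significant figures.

Trapezoidal AUC_0→13.5:
  [0→1.5]: (0.00+43.35)/2 × 1.5 = 32.5125
  [1.5→3.5]: (43.35+39.05)/2 × 2 = 82.4
  [3.5→6.5]: (39.05+19.55)/2 × 3 = 87.9
  [6.5→7.5]: (19.55+14.96)/2 × 1 = 17.255
  [7.5→11.5]: (14.96+4.89)/2 × 4 = 39.7
  [11.5→13.5]: (4.89+2.76)/2 × 2 = 7.65
  Sum = 267.4175 µg/mL·hr

AUC = 267 µg/mL·hr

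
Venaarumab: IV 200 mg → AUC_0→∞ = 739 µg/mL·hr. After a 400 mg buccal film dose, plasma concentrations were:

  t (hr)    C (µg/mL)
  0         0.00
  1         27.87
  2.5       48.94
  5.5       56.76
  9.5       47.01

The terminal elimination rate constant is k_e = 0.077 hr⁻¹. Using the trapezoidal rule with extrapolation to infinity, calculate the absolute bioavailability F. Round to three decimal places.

Trapezoidal AUC_0→9.5 (buccal film):
  [0→1]: (0.00+27.87)/2 × 1 = 13.935
  [1→2.5]: (27.87+48.94)/2 × 1.5 = 57.6075
  [2.5→5.5]: (48.94+56.76)/2 × 3 = 158.55
  [5.5→9.5]: (56.76+47.01)/2 × 4 = 207.54
  Sum = 437.6325 µg/mL·hr
Tail: C_last/k_e = 47.01/0.077 = 610.519
AUC_0→∞ (buccal film) = 437.6325 + 610.519 = 1048.1515 µg/mL·hr
F = (AUC_ev/D_ev)/(AUC_iv/D_iv) = (1048.1515/400)/(739/200) = 2.62038/3.695 = 0.7092

F = 0.709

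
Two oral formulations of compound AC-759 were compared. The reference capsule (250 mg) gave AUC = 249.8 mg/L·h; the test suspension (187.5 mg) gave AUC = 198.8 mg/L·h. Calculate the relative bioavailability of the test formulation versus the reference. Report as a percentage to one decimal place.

F_rel = 106.1%

F_rel = (AUC_test/D_test) / (AUC_ref/D_ref)
      = (198.8/187.5) / (249.8/250)
      = 1.06027 / 0.9992 = 1.0611 = 106.11%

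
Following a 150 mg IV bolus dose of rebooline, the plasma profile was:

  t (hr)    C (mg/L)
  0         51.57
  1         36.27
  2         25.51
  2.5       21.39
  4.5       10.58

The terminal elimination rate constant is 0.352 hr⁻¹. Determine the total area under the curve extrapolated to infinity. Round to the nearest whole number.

Trapezoidal AUC_0→4.5:
  [0→1]: (51.57+36.27)/2 × 1 = 43.92
  [1→2]: (36.27+25.51)/2 × 1 = 30.89
  [2→2.5]: (25.51+21.39)/2 × 0.5 = 11.725
  [2.5→4.5]: (21.39+10.58)/2 × 2 = 31.97
  Sum = 118.505 mg/L·hr
Extrapolated tail: C_last / k_e = 10.58 / 0.352 = 30.057
AUC_0→∞ = 118.505 + 30.057 = 148.562 mg/L·hr

AUC = 149 mg/L·hr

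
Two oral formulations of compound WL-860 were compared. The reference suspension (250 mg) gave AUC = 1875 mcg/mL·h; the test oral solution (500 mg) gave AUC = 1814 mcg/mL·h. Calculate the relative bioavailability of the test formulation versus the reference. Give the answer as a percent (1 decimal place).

F_rel = (AUC_test/D_test) / (AUC_ref/D_ref)
      = (1814/500) / (1875/250)
      = 3.628 / 7.5 = 0.4837 = 48.37%

F_rel = 48.4%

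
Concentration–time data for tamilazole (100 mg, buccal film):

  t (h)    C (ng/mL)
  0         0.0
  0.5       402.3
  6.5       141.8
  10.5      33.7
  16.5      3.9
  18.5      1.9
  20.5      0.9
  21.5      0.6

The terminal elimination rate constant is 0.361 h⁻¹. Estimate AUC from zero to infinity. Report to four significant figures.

AUC = 2208 ng/mL·h

Trapezoidal AUC_0→21.5:
  [0→0.5]: (0.0+402.3)/2 × 0.5 = 100.575
  [0.5→6.5]: (402.3+141.8)/2 × 6 = 1632.3
  [6.5→10.5]: (141.8+33.7)/2 × 4 = 351.0
  [10.5→16.5]: (33.7+3.9)/2 × 6 = 112.8
  [16.5→18.5]: (3.9+1.9)/2 × 2 = 5.8
  [18.5→20.5]: (1.9+0.9)/2 × 2 = 2.8
  [20.5→21.5]: (0.9+0.6)/2 × 1 = 0.75
  Sum = 2206.025 ng/mL·h
Extrapolated tail: C_last / k_e = 0.6 / 0.361 = 1.662
AUC_0→∞ = 2206.025 + 1.662 = 2207.687 ng/mL·h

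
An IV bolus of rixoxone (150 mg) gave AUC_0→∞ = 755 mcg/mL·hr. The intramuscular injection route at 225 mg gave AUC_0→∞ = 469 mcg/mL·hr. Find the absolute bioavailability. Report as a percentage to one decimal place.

F = (AUC_ev / D_ev) / (AUC_iv / D_iv)
  = (469/225) / (755/150)
  = 2.08444 / 5.03333 = 0.4141
  = 41.41%

F = 41.4%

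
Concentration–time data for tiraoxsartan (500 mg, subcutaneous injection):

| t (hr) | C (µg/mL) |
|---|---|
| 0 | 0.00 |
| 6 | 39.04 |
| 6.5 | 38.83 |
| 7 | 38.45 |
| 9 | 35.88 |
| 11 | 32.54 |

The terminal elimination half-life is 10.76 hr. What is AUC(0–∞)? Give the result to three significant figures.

AUC = 804 µg/mL·hr

Trapezoidal AUC_0→11:
  [0→6]: (0.00+39.04)/2 × 6 = 117.12
  [6→6.5]: (39.04+38.83)/2 × 0.5 = 19.4675
  [6.5→7]: (38.83+38.45)/2 × 0.5 = 19.32
  [7→9]: (38.45+35.88)/2 × 2 = 74.33
  [9→11]: (35.88+32.54)/2 × 2 = 68.42
  Sum = 298.6575 µg/mL·hr
k_e = ln2 / t½ = 0.693147 / 10.76 = 0.0644 hr^-1
Extrapolated tail: C_last / k_e = 32.54 / 0.0644 = 505.280
AUC_0→∞ = 298.6575 + 505.280 = 803.9375 µg/mL·hr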